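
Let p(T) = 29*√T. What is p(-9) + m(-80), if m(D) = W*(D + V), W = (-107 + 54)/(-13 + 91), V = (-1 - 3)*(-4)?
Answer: 1696/39 + 87*I ≈ 43.487 + 87.0*I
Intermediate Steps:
V = 16 (V = -4*(-4) = 16)
W = -53/78 ≈ -0.67949
m(D) = -424/39 - 53*D/78 (m(D) = -53*(D + 16)/78 = -53*(16 + D)/78 = -424/39 - 53*D/78)
p(-9) + m(-80) = 29*√(-9) + (-424/39 - 53/78*(-80)) = 29*(3*I) + (-424/39 + 2120/39) = 87*I + 1696/39 = 1696/39 + 87*I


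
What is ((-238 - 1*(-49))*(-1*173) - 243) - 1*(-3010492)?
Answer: 3042946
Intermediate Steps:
((-238 - 1*(-49))*(-1*173) - 243) - 1*(-3010492) = ((-238 + 49)*(-173) - 243) + 3010492 = (-189*(-173) - 243) + 3010492 = (32697 - 243) + 3010492 = 32454 + 3010492 = 3042946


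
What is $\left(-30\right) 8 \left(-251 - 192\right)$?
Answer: $106320$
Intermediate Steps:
$\left(-30\right) 8 \left(-251 - 192\right) = \left(-240\right) \left(-443\right) = 106320$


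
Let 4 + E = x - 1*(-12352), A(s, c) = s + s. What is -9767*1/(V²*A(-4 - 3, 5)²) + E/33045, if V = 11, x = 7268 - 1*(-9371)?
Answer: 364705177/783695220 ≈ 0.46537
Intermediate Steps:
A(s, c) = 2*s
x = 16639 (x = 7268 + 9371 = 16639)
E = 28987 (E = -4 + (16639 - 1*(-12352)) = -4 + (16639 + 12352) = -4 + 28991 = 28987)
-9767*1/(V²*A(-4 - 3, 5)²) + E/33045 = -9767*1/(484*(-4 - 3)²) + 28987/33045 = -9767/(((2*(-7))*11)²) + 28987*(1/33045) = -9767/((-14*11)²) + 28987/33045 = -9767/((-154)²) + 28987/33045 = -9767/23716 + 28987/33045 = 364705177/783695220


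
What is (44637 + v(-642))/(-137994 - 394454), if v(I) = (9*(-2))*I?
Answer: -56193/532448 ≈ -0.10554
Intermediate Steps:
v(I) = -18*I
(44637 + v(-642))/(-137994 - 394454) = (44637 - 18*(-642))/(-137994 - 394454) = (44637 + 11556)/(-532448) = 56193*(-1/532448) = -56193/532448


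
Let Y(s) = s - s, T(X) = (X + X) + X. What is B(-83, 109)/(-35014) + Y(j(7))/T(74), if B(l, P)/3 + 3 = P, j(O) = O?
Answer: -159/17507 ≈ -0.0090821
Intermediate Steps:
T(X) = 3*X (T(X) = 2*X + X = 3*X)
B(l, P) = -9 + 3*P
Y(s) = 0
B(-83, 109)/(-35014) + Y(j(7))/T(74) = (-9 + 3*109)/(-35014) + 0/((3*74)) = (-9 + 327)*(-1/35014) + 0/222 = 318*(-1/35014) + 0*(1/222) = -159/17507 + 0 = -159/17507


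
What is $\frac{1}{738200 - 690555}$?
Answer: $\frac{1}{47645} \approx 2.0989 \cdot 10^{-5}$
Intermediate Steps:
$\frac{1}{738200 - 690555} = \frac{1}{47645}$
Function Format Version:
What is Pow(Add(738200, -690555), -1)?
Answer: Rational(1, 47645) ≈ 2.0989e-5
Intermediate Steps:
Pow(Add(738200, -690555), -1) = Pow(47645, -1) = Rational(1, 47645)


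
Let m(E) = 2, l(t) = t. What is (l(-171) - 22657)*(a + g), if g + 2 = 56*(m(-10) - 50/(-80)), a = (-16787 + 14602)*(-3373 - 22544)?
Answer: -1292722018120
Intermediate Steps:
a = 56628645 (a = -2185*(-25917) = 56628645)
g = 145 (g = -2 + 56*(2 - 50/(-80)) = -2 + 56*(2 - 50*(-1/80)) = -2 + 56*(2 + 5/8) = -2 + 56*(21/8) = -2 + 147 = 145)
(l(-171) - 22657)*(a + g) = (-171 - 22657)*(56628645 + 145) = -22828*56628790 = -1292722018120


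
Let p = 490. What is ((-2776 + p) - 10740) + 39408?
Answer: 26382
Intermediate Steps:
((-2776 + p) - 10740) + 39408 = ((-2776 + 490) - 10740) + 39408 = (-2286 - 10740) + 39408 = -13026 + 39408 = 26382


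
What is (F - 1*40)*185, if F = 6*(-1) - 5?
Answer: -9435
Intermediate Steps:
F = -11 (F = -6 - 5 = -11)
(F - 1*40)*185 = (-11 - 1*40)*185 = (-11 - 40)*185 = -51*185 = -9435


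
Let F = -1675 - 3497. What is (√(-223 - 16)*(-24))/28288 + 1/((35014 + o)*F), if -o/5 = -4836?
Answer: -1/306151368 - 3*I*√239/3536 ≈ -3.2664e-9 - 0.013116*I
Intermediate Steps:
o = 24180 (o = -5*(-4836) = 24180)
F = -5172
(√(-223 - 16)*(-24))/28288 + 1/((35014 + o)*F) = (√(-223 - 16)*(-24))/28288 + 1/((35014 + 24180)*(-5172)) = (√(-239)*(-24))*(1/28288) - 1/5172/59194 = ((I*√239)*(-24))*(1/28288) + (1/59194)*(-1/5172) = -24*I*√239*(1/28288) - 1/306151368 = -3*I*√239/3536 - 1/306151368 = -1/306151368 - 3*I*√239/3536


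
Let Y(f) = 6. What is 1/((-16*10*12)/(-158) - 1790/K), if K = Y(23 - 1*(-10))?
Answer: -237/67825 ≈ -0.0034943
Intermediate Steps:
K = 6
1/((-16*10*12)/(-158) - 1790/K) = 1/((-16*10*12)/(-158) - 1790/6) = 1/(-160*12*(-1/158) - 1790*⅙) = 1/(-1920*(-1/158) - 895/3) = 1/(960/79 - 895/3) = 1/(-67825/237) = -237/67825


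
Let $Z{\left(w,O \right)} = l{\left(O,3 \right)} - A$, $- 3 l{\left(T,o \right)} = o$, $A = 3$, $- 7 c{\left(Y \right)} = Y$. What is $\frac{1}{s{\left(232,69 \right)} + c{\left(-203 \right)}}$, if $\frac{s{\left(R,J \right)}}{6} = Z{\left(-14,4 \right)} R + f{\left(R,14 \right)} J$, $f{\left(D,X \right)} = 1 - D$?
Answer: $- \frac{1}{101173} \approx -9.8841 \cdot 10^{-6}$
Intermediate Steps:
$c{\left(Y \right)} = - \frac{Y}{7}$
$l{\left(T,o \right)} = - \frac{o}{3}$
$Z{\left(w,O \right)} = -4$ ($Z{\left(w,O \right)} = \left(- \frac{1}{3}\right) 3 - 3 = -1 - 3 = -4$)
$s{\left(R,J \right)} = - 24 R + 6 J \left(1 - R\right)$ ($s{\left(R,J \right)} = 6 \left(- 4 R + \left(1 - R\right) J\right) = 6 \left(- 4 R + J \left(1 - R\right)\right) = - 24 R + 6 J \left(1 - R\right)$)
$\frac{1}{s{\left(232,69 \right)} + c{\left(-203 \right)}} = \frac{1}{\left(\left(-24\right) 232 + 6 \cdot 69 - 414 \cdot 232\right) - -29} = \frac{1}{\left(-5568 + 414 - 96048\right) + 29} = \frac{1}{-101202 + 29} = \frac{1}{-101173} = - \frac{1}{101173}$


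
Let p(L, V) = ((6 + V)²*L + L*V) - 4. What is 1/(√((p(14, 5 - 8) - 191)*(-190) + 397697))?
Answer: √418787/418787 ≈ 0.0015453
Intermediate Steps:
p(L, V) = -4 + L*V + L*(6 + V)² (p(L, V) = (L*(6 + V)² + L*V) - 4 = (L*V + L*(6 + V)²) - 4 = -4 + L*V + L*(6 + V)²)
1/(√((p(14, 5 - 8) - 191)*(-190) + 397697)) = 1/(√(((-4 + 14*(5 - 8) + 14*(6 + (5 - 8))²) - 191)*(-190) + 397697)) = 1/(√(((-4 + 14*(-3) + 14*(6 - 3)²) - 191)*(-190) + 397697)) = 1/(√(((-4 - 42 + 14*3²) - 191)*(-190) + 397697)) = 1/(√(((-4 - 42 + 14*9) - 191)*(-190) + 397697)) = 1/(√(((-4 - 42 + 126) - 191)*(-190) + 397697)) = 1/(√((80 - 191)*(-190) + 397697)) = 1/(√(-111*(-190) + 397697)) = 1/(√(21090 + 397697)) = 1/(√418787) = √418787/418787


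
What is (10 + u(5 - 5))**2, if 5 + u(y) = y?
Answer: 25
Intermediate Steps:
u(y) = -5 + y
(10 + u(5 - 5))**2 = (10 + (-5 + (5 - 5)))**2 = (10 + (-5 + 0))**2 = (10 - 5)**2 = 5**2 = 25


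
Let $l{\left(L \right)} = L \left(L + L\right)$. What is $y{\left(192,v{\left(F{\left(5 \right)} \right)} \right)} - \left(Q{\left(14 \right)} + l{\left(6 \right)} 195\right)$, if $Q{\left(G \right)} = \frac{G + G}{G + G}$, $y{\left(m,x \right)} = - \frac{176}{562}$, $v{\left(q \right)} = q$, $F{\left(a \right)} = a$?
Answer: $- \frac{3945609}{281} \approx -14041.0$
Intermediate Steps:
$y{\left(m,x \right)} = - \frac{88}{281}$ ($y{\left(m,x \right)} = \left(-176\right) \frac{1}{562} = - \frac{88}{281}$)
$Q{\left(G \right)} = 1$ ($Q{\left(G \right)} = \frac{2 G}{2 G} = 2 G \frac{1}{2 G} = 1$)
$l{\left(L \right)} = 2 L^{2}$ ($l{\left(L \right)} = L 2 L = 2 L^{2}$)
$y{\left(192,v{\left(F{\left(5 \right)} \right)} \right)} - \left(Q{\left(14 \right)} + l{\left(6 \right)} 195\right) = - \frac{88}{281} - \left(1 + 2 \cdot 6^{2} \cdot 195\right) = - \frac{88}{281} - \left(1 + 2 \cdot 36 \cdot 195\right) = - \frac{88}{281} - \left(1 + 72 \cdot 195\right) = - \frac{88}{281} - \left(1 + 14040\right) = - \frac{88}{281} - 14041 = - \frac{3945609}{281}$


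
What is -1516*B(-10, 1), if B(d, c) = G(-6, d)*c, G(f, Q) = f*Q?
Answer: -90960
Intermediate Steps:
G(f, Q) = Q*f
B(d, c) = -6*c*d (B(d, c) = (d*(-6))*c = (-6*d)*c = -6*c*d)
-1516*B(-10, 1) = -(-9096)*(-10) = -1516*60 = -90960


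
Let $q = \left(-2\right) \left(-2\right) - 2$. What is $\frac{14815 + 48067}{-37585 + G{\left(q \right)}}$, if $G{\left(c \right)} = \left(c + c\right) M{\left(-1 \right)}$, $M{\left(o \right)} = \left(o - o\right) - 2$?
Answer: $- \frac{62882}{37593} \approx -1.6727$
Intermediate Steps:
$M{\left(o \right)} = -2$ ($M{\left(o \right)} = 0 - 2 = -2$)
$q = 2$ ($q = 4 - 2 = 2$)
$G{\left(c \right)} = - 4 c$ ($G{\left(c \right)} = \left(c + c\right) \left(-2\right) = 2 c \left(-2\right) = - 4 c$)
$\frac{14815 + 48067}{-37585 + G{\left(q \right)}} = \frac{14815 + 48067}{-37585 - 8} = \frac{62882}{-37585 - 8} = \frac{62882}{-37593} = 62882 \left(- \frac{1}{37593}\right) = - \frac{62882}{37593}$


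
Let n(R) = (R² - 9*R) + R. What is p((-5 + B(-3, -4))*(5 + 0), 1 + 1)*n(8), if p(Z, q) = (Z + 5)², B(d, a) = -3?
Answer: 0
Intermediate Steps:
n(R) = R² - 8*R
p(Z, q) = (5 + Z)²
p((-5 + B(-3, -4))*(5 + 0), 1 + 1)*n(8) = (5 + (-5 - 3)*(5 + 0))²*(8*(-8 + 8)) = (5 - 8*5)²*(8*0) = (5 - 40)²*0 = (-35)²*0 = 1225*0 = 0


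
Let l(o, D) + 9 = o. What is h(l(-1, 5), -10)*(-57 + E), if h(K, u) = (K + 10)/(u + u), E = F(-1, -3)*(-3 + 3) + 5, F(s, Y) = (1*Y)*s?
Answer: 0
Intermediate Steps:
F(s, Y) = Y*s
l(o, D) = -9 + o
E = 5 (E = (-3*(-1))*(-3 + 3) + 5 = 3*0 + 5 = 0 + 5 = 5)
h(K, u) = (10 + K)/(2*u) (h(K, u) = (10 + K)/((2*u)) = (10 + K)*(1/(2*u)) = (10 + K)/(2*u))
h(l(-1, 5), -10)*(-57 + E) = ((1/2)*(10 + (-9 - 1))/(-10))*(-57 + 5) = ((1/2)*(-1/10)*(10 - 10))*(-52) = ((1/2)*(-1/10)*0)*(-52) = 0*(-52) = 0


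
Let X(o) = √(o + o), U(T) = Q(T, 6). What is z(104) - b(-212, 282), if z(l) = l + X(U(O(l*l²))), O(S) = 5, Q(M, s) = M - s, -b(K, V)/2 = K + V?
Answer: 244 + I*√2 ≈ 244.0 + 1.4142*I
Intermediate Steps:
b(K, V) = -2*K - 2*V (b(K, V) = -2*(K + V) = -2*K - 2*V)
U(T) = -6 + T (U(T) = T - 1*6 = T - 6 = -6 + T)
X(o) = √2*√o (X(o) = √(2*o) = √2*√o)
z(l) = l + I*√2 (z(l) = l + √2*√(-6 + 5) = l + √2*√(-1) = l + √2*I = l + I*√2)
z(104) - b(-212, 282) = (104 + I*√2) - (-2*(-212) - 2*282) = (104 + I*√2) - (424 - 564) = (104 + I*√2) - 1*(-140) = (104 + I*√2) + 140 = 244 + I*√2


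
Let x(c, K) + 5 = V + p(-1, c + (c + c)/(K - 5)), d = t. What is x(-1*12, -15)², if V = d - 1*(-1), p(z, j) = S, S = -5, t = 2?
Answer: 49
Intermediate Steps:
d = 2
p(z, j) = -5
V = 3 (V = 2 - 1*(-1) = 2 + 1 = 3)
x(c, K) = -7 (x(c, K) = -5 + (3 - 5) = -5 - 2 = -7)
x(-1*12, -15)² = (-7)² = 49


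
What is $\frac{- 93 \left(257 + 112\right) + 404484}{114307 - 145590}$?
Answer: $- \frac{52881}{4469} \approx -11.833$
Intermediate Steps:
$\frac{- 93 \left(257 + 112\right) + 404484}{114307 - 145590} = \frac{\left(-93\right) 369 + 404484}{-31283} = \left(-34317 + 404484\right) \left(- \frac{1}{31283}\right) = 370167 \left(- \frac{1}{31283}\right) = - \frac{52881}{4469}$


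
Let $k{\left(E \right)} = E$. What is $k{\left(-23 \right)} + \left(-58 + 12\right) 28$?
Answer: $-1311$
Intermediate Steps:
$k{\left(-23 \right)} + \left(-58 + 12\right) 28 = -23 + \left(-58 + 12\right) 28 = -23 - 1288 = -1311$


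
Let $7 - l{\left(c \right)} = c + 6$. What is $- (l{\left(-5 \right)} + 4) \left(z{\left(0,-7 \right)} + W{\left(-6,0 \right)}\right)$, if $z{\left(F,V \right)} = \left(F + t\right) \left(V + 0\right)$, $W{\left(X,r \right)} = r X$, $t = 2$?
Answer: $140$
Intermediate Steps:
$W{\left(X,r \right)} = X r$
$z{\left(F,V \right)} = V \left(2 + F\right)$ ($z{\left(F,V \right)} = \left(F + 2\right) \left(V + 0\right) = \left(2 + F\right) V = V \left(2 + F\right)$)
$l{\left(c \right)} = 1 - c$ ($l{\left(c \right)} = 7 - \left(c + 6\right) = 7 - \left(6 + c\right) = 1 - c$)
$- (l{\left(-5 \right)} + 4) \left(z{\left(0,-7 \right)} + W{\left(-6,0 \right)}\right) = - (\left(1 - -5\right) + 4) \left(- 7 \left(2 + 0\right) - 0\right) = - (\left(1 + 5\right) + 4) \left(\left(-7\right) 2 + 0\right) = - (6 + 4) \left(-14 + 0\right) = \left(-1\right) 10 \left(-14\right) = \left(-10\right) \left(-14\right) = 140$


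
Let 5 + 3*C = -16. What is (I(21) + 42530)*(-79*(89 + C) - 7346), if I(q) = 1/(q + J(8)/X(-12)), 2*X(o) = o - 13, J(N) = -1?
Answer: -309841943040/527 ≈ -5.8794e+8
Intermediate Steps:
X(o) = -13/2 + o/2 (X(o) = (o - 13)/2 = (-13 + o)/2 = -13/2 + o/2)
C = -7 (C = -5/3 + (1/3)*(-16) = -5/3 - 16/3 = -7)
I(q) = 1/(2/25 + q) (I(q) = 1/(q - 1/(-13/2 + (1/2)*(-12))) = 1/(q - 1/(-13/2 - 6)) = 1/(q - 1/(-25/2)) = 1/(q - 1*(-2/25)) = 1/(q + 2/25) = 1/(2/25 + q))
(I(21) + 42530)*(-79*(89 + C) - 7346) = (25/(2 + 25*21) + 42530)*(-79*(89 - 7) - 7346) = (25/(2 + 525) + 42530)*(-79*82 - 7346) = (25/527 + 42530)*(-6478 - 7346) = (25*(1/527) + 42530)*(-13824) = (25/527 + 42530)*(-13824) = (22413335/527)*(-13824) = -309841943040/527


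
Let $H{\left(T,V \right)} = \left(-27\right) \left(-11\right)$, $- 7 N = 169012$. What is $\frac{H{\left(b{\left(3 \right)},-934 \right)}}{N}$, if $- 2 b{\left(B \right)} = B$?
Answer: $- \frac{2079}{169012} \approx -0.012301$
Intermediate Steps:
$N = - \frac{169012}{7}$ ($N = \left(- \frac{1}{7}\right) 169012 = - \frac{169012}{7} \approx -24145.0$)
$b{\left(B \right)} = - \frac{B}{2}$
$H{\left(T,V \right)} = 297$
$\frac{H{\left(b{\left(3 \right)},-934 \right)}}{N} = \frac{297}{- \frac{169012}{7}} = 297 \left(- \frac{7}{169012}\right) = - \frac{2079}{169012}$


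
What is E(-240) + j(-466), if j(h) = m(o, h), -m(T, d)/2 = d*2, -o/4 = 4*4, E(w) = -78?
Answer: 1786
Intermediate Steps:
o = -64 (o = -16*4 = -4*16 = -64)
m(T, d) = -4*d (m(T, d) = -2*d*2 = -4*d)
j(h) = -4*h
E(-240) + j(-466) = -78 - 4*(-466) = -78 + 1864 = 1786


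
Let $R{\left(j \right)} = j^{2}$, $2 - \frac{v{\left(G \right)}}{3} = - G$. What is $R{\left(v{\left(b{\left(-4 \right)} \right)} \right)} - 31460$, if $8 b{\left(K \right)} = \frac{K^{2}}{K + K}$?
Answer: $- \frac{502919}{16} \approx -31432.0$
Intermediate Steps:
$b{\left(K \right)} = \frac{K}{16}$ ($b{\left(K \right)} = \frac{\frac{1}{K + K} K^{2}}{8} = \frac{\frac{1}{2 K} K^{2}}{8} = \frac{\frac{1}{2} K}{8} = \frac{K}{16}$)
$v{\left(G \right)} = 6 + 3 G$ ($v{\left(G \right)} = 6 - 3 \left(- G\right) = 6 + 3 G$)
$R{\left(v{\left(b{\left(-4 \right)} \right)} \right)} - 31460 = \left(6 + 3 \cdot \frac{1}{16} \left(-4\right)\right)^{2} - 31460 = \left(6 + 3 \left(- \frac{1}{4}\right)\right)^{2} - 31460 = \left(6 - \frac{3}{4}\right)^{2} - 31460 = \left(\frac{21}{4}\right)^{2} - 31460 = \frac{441}{16} - 31460 = - \frac{502919}{16}$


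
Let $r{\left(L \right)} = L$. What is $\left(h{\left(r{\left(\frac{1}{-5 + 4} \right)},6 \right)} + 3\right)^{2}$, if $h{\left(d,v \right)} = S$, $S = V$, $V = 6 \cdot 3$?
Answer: $441$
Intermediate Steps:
$V = 18$
$S = 18$
$h{\left(d,v \right)} = 18$
$\left(h{\left(r{\left(\frac{1}{-5 + 4} \right)},6 \right)} + 3\right)^{2} = \left(18 + 3\right)^{2} = 21^{2} = 441$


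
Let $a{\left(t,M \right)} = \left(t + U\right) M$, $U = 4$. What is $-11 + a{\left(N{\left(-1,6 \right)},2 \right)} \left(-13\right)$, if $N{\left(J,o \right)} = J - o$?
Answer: $67$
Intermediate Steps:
$a{\left(t,M \right)} = M \left(4 + t\right)$ ($a{\left(t,M \right)} = \left(t + 4\right) M = \left(4 + t\right) M = M \left(4 + t\right)$)
$-11 + a{\left(N{\left(-1,6 \right)},2 \right)} \left(-13\right) = -11 + 2 \left(4 - 7\right) \left(-13\right) = -11 + 2 \left(-3\right) \left(-13\right) = -11 - -78 = -11 + 78 = 67$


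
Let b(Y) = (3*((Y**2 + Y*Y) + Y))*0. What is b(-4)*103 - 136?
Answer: -136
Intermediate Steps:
b(Y) = 0 (b(Y) = (3*((Y**2 + Y**2) + Y))*0 = (3*(2*Y**2 + Y))*0 = (3*(Y + 2*Y**2))*0 = (3*Y + 6*Y**2)*0 = 0)
b(-4)*103 - 136 = 0*103 - 136 = 0 - 136 = -136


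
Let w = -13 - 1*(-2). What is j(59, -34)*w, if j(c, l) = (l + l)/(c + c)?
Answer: 374/59 ≈ 6.3390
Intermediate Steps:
j(c, l) = l/c (j(c, l) = (2*l)/((2*c)) = (2*l)*(1/(2*c)) = l/c)
w = -11 (w = -13 + 2 = -11)
j(59, -34)*w = -34/59*(-11) = 374/59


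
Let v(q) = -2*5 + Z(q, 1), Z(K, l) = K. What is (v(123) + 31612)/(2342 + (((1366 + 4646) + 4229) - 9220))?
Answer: 10575/1121 ≈ 9.4335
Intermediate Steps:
v(q) = -10 + q (v(q) = -2*5 + q = -10 + q)
(v(123) + 31612)/(2342 + (((1366 + 4646) + 4229) - 9220)) = ((-10 + 123) + 31612)/(2342 + (((1366 + 4646) + 4229) - 9220)) = (113 + 31612)/(2342 + ((6012 + 4229) - 9220)) = 31725/(2342 + (10241 - 9220)) = 31725/(2342 + 1021) = 31725/3363 = 31725*(1/3363) = 10575/1121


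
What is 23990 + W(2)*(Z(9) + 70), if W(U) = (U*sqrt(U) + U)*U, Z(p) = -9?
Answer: 24234 + 244*sqrt(2) ≈ 24579.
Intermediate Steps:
W(U) = U*(U + U**(3/2)) (W(U) = (U**(3/2) + U)*U = (U + U**(3/2))*U = U*(U + U**(3/2)))
23990 + W(2)*(Z(9) + 70) = 23990 + (2**2 + 2**(5/2))*(-9 + 70) = 23990 + (4 + 4*sqrt(2))*61 = 23990 + (244 + 244*sqrt(2)) = 24234 + 244*sqrt(2)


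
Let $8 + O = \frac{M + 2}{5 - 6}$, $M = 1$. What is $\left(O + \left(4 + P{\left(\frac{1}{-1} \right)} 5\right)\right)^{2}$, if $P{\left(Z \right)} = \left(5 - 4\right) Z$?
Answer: $144$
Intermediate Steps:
$P{\left(Z \right)} = Z$ ($P{\left(Z \right)} = 1 Z = Z$)
$O = -11$ ($O = -8 + \frac{1 + 2}{5 - 6} = -8 + \frac{3}{-1} = -8 + 3 \left(-1\right) = -8 - 3 = -11$)
$\left(O + \left(4 + P{\left(\frac{1}{-1} \right)} 5\right)\right)^{2} = \left(-11 + \left(4 + \frac{1}{-1} \cdot 5\right)\right)^{2} = \left(-11 + \left(4 - 5\right)\right)^{2} = \left(-11 - 1\right)^{2} = \left(-12\right)^{2} = 144$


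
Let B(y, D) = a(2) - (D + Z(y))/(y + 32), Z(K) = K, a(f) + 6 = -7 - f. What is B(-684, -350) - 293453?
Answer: -95671085/326 ≈ -2.9347e+5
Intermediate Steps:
a(f) = -13 - f (a(f) = -6 + (-7 - f) = -13 - f)
B(y, D) = -15 - (D + y)/(32 + y) (B(y, D) = (-13 - 1*2) - (D + y)/(y + 32) = (-13 - 2) - (D + y)/(32 + y) = -15 - (D + y)/(32 + y))
B(-684, -350) - 293453 = (-480 - 1*(-350) - 16*(-684))/(32 - 684) - 293453 = (-480 + 350 + 10944)/(-652) - 293453 = -1/652*10814 - 293453 = -5407/326 - 293453 = -95671085/326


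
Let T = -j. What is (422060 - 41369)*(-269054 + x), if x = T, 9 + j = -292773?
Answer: 9033036048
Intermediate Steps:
j = -292782 (j = -9 - 292773 = -292782)
T = 292782 (T = -1*(-292782) = 292782)
x = 292782
(422060 - 41369)*(-269054 + x) = (422060 - 41369)*(-269054 + 292782) = 380691*23728 = 9033036048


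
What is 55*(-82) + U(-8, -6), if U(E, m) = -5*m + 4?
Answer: -4476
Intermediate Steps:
U(E, m) = 4 - 5*m
55*(-82) + U(-8, -6) = 55*(-82) + (4 - 5*(-6)) = -4510 + (4 + 30) = -4510 + 34 = -4476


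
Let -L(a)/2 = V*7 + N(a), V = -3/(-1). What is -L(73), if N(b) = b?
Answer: 188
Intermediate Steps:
V = 3 (V = -3*(-1) = 3)
L(a) = -42 - 2*a (L(a) = -2*(3*7 + a) = -2*(21 + a) = -42 - 2*a)
-L(73) = -(-42 - 2*73) = -(-42 - 146) = -1*(-188) = 188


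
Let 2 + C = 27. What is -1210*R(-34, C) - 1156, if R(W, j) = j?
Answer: -31406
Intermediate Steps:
C = 25 (C = -2 + 27 = 25)
-1210*R(-34, C) - 1156 = -1210*25 - 1156 = -30250 - 1156 = -31406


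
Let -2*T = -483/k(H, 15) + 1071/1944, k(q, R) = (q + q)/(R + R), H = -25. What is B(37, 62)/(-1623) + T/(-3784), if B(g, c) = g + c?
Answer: -100077281/4421831040 ≈ -0.022633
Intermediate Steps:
B(g, c) = c + g
k(q, R) = q/R (k(q, R) = (2*q)/((2*R)) = (2*q)*(1/(2*R)) = q/R)
T = -313579/2160 (T = -(-483/((-25/15)) + 1071/1944)/2 = -(-483/((-25*1/15)) + 1071*(1/1944))/2 = -(-483/(-5/3) + 119/216)/2 = -(-483*(-⅗) + 119/216)/2 = -(1449/5 + 119/216)/2 = -½*313579/1080 = -313579/2160 ≈ -145.18)
B(37, 62)/(-1623) + T/(-3784) = (62 + 37)/(-1623) - 313579/2160/(-3784) = 99*(-1/1623) - 313579/2160*(-1/3784) = -33/541 + 313579/8173440 = -100077281/4421831040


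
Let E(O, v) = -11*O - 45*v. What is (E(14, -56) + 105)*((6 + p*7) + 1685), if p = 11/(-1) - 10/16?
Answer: 31819067/8 ≈ 3.9774e+6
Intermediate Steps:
E(O, v) = -45*v - 11*O
p = -93/8 (p = 11*(-1) - 10*1/16 = -11 - 5/8 = -93/8 ≈ -11.625)
(E(14, -56) + 105)*((6 + p*7) + 1685) = ((-45*(-56) - 11*14) + 105)*((6 - 93/8*7) + 1685) = ((2520 - 154) + 105)*((6 - 651/8) + 1685) = (2366 + 105)*(-603/8 + 1685) = 2471*(12877/8) = 31819067/8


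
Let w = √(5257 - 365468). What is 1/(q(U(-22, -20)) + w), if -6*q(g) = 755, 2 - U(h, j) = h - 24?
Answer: -4530/13537621 - 36*I*√360211/13537621 ≈ -0.00033462 - 0.001596*I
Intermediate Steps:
U(h, j) = 26 - h (U(h, j) = 2 - (h - 24) = 2 - (-24 + h) = 2 + (24 - h) = 26 - h)
q(g) = -755/6 (q(g) = -⅙*755 = -755/6)
w = I*√360211 (w = √(-360211) = I*√360211 ≈ 600.18*I)
1/(q(U(-22, -20)) + w) = 1/(-755/6 + I*√360211)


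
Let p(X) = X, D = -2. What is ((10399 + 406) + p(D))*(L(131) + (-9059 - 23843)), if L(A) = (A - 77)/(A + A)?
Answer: -46562388405/131 ≈ -3.5544e+8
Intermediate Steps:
L(A) = (-77 + A)/(2*A) (L(A) = (-77 + A)/((2*A)) = (-77 + A)*(1/(2*A)) = (-77 + A)/(2*A))
((10399 + 406) + p(D))*(L(131) + (-9059 - 23843)) = ((10399 + 406) - 2)*((½)*(-77 + 131)/131 + (-9059 - 23843)) = (10805 - 2)*((½)*(1/131)*54 - 32902) = 10803*(27/131 - 32902) = 10803*(-4310135/131) = -46562388405/131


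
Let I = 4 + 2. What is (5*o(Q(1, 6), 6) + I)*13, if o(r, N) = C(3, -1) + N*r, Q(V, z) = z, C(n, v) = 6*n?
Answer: 3588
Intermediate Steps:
o(r, N) = 18 + N*r (o(r, N) = 6*3 + N*r = 18 + N*r)
I = 6
(5*o(Q(1, 6), 6) + I)*13 = (5*(18 + 6*6) + 6)*13 = (5*(18 + 36) + 6)*13 = (5*54 + 6)*13 = (270 + 6)*13 = 276*13 = 3588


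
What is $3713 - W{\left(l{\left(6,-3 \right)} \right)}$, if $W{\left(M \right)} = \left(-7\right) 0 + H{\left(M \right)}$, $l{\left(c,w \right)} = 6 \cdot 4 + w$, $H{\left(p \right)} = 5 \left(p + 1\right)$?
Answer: $3603$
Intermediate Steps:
$H{\left(p \right)} = 5 + 5 p$ ($H{\left(p \right)} = 5 \left(1 + p\right) = 5 + 5 p$)
$l{\left(c,w \right)} = 24 + w$
$W{\left(M \right)} = 5 + 5 M$ ($W{\left(M \right)} = \left(-7\right) 0 + \left(5 + 5 M\right) = 0 + \left(5 + 5 M\right) = 5 + 5 M$)
$3713 - W{\left(l{\left(6,-3 \right)} \right)} = 3713 - \left(5 + 5 \left(24 - 3\right)\right) = 3713 - \left(5 + 5 \cdot 21\right) = 3713 - \left(5 + 105\right) = 3713 - 110 = 3603$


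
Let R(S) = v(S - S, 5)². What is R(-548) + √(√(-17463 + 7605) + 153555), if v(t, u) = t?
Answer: √(153555 + I*√9858) ≈ 391.86 + 0.127*I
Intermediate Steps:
R(S) = 0 (R(S) = (S - S)² = 0² = 0)
R(-548) + √(√(-17463 + 7605) + 153555) = 0 + √(√(-17463 + 7605) + 153555) = 0 + √(√(-9858) + 153555) = 0 + √(I*√9858 + 153555) = 0 + √(153555 + I*√9858) = √(153555 + I*√9858)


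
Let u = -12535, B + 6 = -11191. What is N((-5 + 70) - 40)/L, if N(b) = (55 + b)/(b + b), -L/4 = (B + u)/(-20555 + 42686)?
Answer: 22131/59330 ≈ 0.37302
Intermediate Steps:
B = -11197 (B = -6 - 11191 = -11197)
L = 94928/22131 (L = -4*(-11197 - 12535)/(-20555 + 42686) = -(-94928)/22131 = -4*(-23732/22131) = 94928/22131 ≈ 4.2894)
N(b) = (55 + b)/(2*b) (N(b) = (55 + b)/((2*b)) = (55 + b)*(1/(2*b)) = (55 + b)/(2*b))
N((-5 + 70) - 40)/L = ((55 + ((-5 + 70) - 40))/(2*((-5 + 70) - 40)))/(94928/22131) = ((55 + (65 - 40))/(2*(65 - 40)))*(22131/94928) = ((½)*(55 + 25)/25)*(22131/94928) = ((½)*(1/25)*80)*(22131/94928) = (8/5)*(22131/94928) = 22131/59330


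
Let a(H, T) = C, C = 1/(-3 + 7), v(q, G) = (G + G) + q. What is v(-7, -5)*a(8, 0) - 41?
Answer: -181/4 ≈ -45.250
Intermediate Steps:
v(q, G) = q + 2*G (v(q, G) = 2*G + q = q + 2*G)
C = 1/4 ≈ 0.25000
a(H, T) = 1/4
v(-7, -5)*a(8, 0) - 41 = (-7 + 2*(-5))*(1/4) - 41 = (-7 - 10)*(1/4) - 41 = -17*1/4 - 41 = -17/4 - 41 = -181/4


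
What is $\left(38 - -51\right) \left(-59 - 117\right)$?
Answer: $-15664$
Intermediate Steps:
$\left(38 - -51\right) \left(-59 - 117\right) = \left(38 + 51\right) \left(-176\right) = 89 \left(-176\right) = -15664$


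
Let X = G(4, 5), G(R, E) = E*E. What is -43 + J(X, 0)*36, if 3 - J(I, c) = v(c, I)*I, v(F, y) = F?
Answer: 65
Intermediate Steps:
G(R, E) = E**2
X = 25 (X = 5**2 = 25)
J(I, c) = 3 - I*c (J(I, c) = 3 - c*I = 3 - I*c)
-43 + J(X, 0)*36 = -43 + (3 - 1*25*0)*36 = -43 + (3 + 0)*36 = -43 + 3*36 = -43 + 108 = 65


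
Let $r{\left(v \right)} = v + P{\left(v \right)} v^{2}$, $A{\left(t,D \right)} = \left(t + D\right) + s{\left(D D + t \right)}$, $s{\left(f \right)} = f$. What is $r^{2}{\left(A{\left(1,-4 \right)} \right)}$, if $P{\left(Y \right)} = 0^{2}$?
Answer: $196$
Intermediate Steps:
$P{\left(Y \right)} = 0$
$A{\left(t,D \right)} = D + D^{2} + 2 t$ ($A{\left(t,D \right)} = \left(t + D\right) + \left(D D + t\right) = \left(D + t\right) + \left(D^{2} + t\right) = \left(D + t\right) + \left(t + D^{2}\right) = D + D^{2} + 2 t$)
$r{\left(v \right)} = v$ ($r{\left(v \right)} = v + 0 v^{2} = v + 0 = v$)
$r^{2}{\left(A{\left(1,-4 \right)} \right)} = \left(-4 + \left(-4\right)^{2} + 2 \cdot 1\right)^{2} = \left(-4 + 16 + 2\right)^{2} = 14^{2} = 196$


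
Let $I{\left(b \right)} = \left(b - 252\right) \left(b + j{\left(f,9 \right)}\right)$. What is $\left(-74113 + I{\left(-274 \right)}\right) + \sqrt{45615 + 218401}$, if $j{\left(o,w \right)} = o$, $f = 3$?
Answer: $68433 + 4 \sqrt{16501} \approx 68947.0$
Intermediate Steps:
$I{\left(b \right)} = \left(-252 + b\right) \left(3 + b\right)$ ($I{\left(b \right)} = \left(b - 252\right) \left(b + 3\right) = \left(-252 + b\right) \left(3 + b\right)$)
$\left(-74113 + I{\left(-274 \right)}\right) + \sqrt{45615 + 218401} = \left(-74113 - \left(-67470 - 75076\right)\right) + \sqrt{45615 + 218401} = \left(-74113 + \left(-756 + 75076 + 68226\right)\right) + \sqrt{264016} = \left(-74113 + 142546\right) + 4 \sqrt{16501} = 68433 + 4 \sqrt{16501}$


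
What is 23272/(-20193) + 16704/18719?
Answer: -98324696/377992767 ≈ -0.26012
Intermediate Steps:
23272/(-20193) + 16704/18719 = 23272*(-1/20193) + 16704*(1/18719) = -23272/20193 + 16704/18719 = -98324696/377992767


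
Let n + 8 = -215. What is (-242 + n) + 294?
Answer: -171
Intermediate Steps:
n = -223 (n = -8 - 215 = -223)
(-242 + n) + 294 = (-242 - 223) + 294 = -465 + 294 = -171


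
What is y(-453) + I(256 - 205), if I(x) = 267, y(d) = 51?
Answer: 318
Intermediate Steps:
y(-453) + I(256 - 205) = 51 + 267 = 318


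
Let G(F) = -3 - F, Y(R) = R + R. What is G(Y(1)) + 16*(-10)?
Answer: -165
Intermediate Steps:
Y(R) = 2*R
G(Y(1)) + 16*(-10) = (-3 - 2) + 16*(-10) = (-3 - 1*2) - 160 = (-3 - 2) - 160 = -5 - 160 = -165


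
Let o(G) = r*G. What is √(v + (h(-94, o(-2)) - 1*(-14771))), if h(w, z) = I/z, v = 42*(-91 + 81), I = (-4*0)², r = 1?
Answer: √14351 ≈ 119.80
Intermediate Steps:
o(G) = G (o(G) = 1*G = G)
I = 0 (I = 0² = 0)
v = -420 (v = 42*(-10) = -420)
h(w, z) = 0 (h(w, z) = 0/z = 0)
√(v + (h(-94, o(-2)) - 1*(-14771))) = √(-420 + (0 - 1*(-14771))) = √(-420 + (0 + 14771)) = √(-420 + 14771) = √14351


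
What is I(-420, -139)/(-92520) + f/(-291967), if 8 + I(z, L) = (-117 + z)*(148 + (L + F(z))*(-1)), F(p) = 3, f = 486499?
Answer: -9254779/519476670 ≈ -0.017816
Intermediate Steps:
I(z, L) = -8 + (-117 + z)*(145 - L) (I(z, L) = -8 + (-117 + z)*(148 + (L + 3)*(-1)) = -8 + (-117 + z)*(148 + (3 + L)*(-1)) = -8 + (-117 + z)*(148 + (-3 - L)) = -8 + (-117 + z)*(145 - L))
I(-420, -139)/(-92520) + f/(-291967) = (-16973 + 117*(-139) + 145*(-420) - 1*(-139)*(-420))/(-92520) + 486499/(-291967) = (-16973 - 16263 - 60900 - 58380)*(-1/92520) + 486499*(-1/291967) = -152516*(-1/92520) - 37423/22459 = 38129/23130 - 37423/22459 = -9254779/519476670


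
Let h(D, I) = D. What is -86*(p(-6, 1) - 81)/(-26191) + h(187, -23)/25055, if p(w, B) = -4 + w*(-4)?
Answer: -126540813/656215505 ≈ -0.19283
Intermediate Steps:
p(w, B) = -4 - 4*w
-86*(p(-6, 1) - 81)/(-26191) + h(187, -23)/25055 = -86*((-4 - 4*(-6)) - 81)/(-26191) + 187/25055 = -86*((-4 + 24) - 81)*(-1/26191) + 187*(1/25055) = -86*(20 - 81)*(-1/26191) + 187/25055 = -86*(-61)*(-1/26191) + 187/25055 = 5246*(-1/26191) + 187/25055 = -5246/26191 + 187/25055 = -126540813/656215505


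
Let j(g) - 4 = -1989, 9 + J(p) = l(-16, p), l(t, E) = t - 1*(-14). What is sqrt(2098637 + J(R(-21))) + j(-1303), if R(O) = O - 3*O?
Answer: -1985 + sqrt(2098626) ≈ -536.34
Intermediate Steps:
R(O) = -2*O
l(t, E) = 14 + t (l(t, E) = t + 14 = 14 + t)
J(p) = -11 (J(p) = -9 + (14 - 16) = -9 - 2 = -11)
j(g) = -1985 (j(g) = 4 - 1989 = -1985)
sqrt(2098637 + J(R(-21))) + j(-1303) = sqrt(2098637 - 11) - 1985 = sqrt(2098626) - 1985 = -1985 + sqrt(2098626)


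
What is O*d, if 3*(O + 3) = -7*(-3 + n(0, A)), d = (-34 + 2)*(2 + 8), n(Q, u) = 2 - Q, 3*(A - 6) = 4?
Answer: 640/3 ≈ 213.33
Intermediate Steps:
A = 22/3 (A = 6 + (⅓)*4 = 6 + 4/3 = 22/3 ≈ 7.3333)
d = -320 (d = -32*10 = -320)
O = -⅔ (O = -3 + (-7*(-3 + (2 - 1*0)))/3 = -3 + (-7*(-3 + (2 + 0)))/3 = -3 + (-7*(-3 + 2))/3 = -3 + (-7*(-1))/3 = -3 + (⅓)*7 = -3 + 7/3 = -⅔ ≈ -0.66667)
O*d = -⅔*(-320) = 640/3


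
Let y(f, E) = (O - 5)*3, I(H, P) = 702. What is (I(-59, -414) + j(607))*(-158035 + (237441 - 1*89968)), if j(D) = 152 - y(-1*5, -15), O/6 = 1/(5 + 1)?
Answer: -9146692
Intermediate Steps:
O = 1 (O = 6/(5 + 1) = 6/6 = 6*(1/6) = 1)
y(f, E) = -12 (y(f, E) = (1 - 5)*3 = -4*3 = -12)
j(D) = 164 (j(D) = 152 - 1*(-12) = 152 + 12 = 164)
(I(-59, -414) + j(607))*(-158035 + (237441 - 1*89968)) = (702 + 164)*(-158035 + (237441 - 1*89968)) = 866*(-158035 + (237441 - 89968)) = 866*(-158035 + 147473) = 866*(-10562) = -9146692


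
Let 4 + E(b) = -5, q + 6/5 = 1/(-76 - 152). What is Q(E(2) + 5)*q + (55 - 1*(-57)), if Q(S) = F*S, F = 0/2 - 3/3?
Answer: 30547/285 ≈ 107.18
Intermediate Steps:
q = -1373/1140 (q = -6/5 + 1/(-76 - 152) = -6/5 + 1/(-228) = -6/5 - 1/228 = -1373/1140 ≈ -1.2044)
E(b) = -9 (E(b) = -4 - 5 = -9)
F = -1 (F = 0*(1/2) - 3*1/3 = 0 - 1 = -1)
Q(S) = -S
Q(E(2) + 5)*q + (55 - 1*(-57)) = -(-9 + 5)*(-1373/1140) + (55 - 1*(-57)) = -1*(-4)*(-1373/1140) + (55 + 57) = 4*(-1373/1140) + 112 = -1373/285 + 112 = 30547/285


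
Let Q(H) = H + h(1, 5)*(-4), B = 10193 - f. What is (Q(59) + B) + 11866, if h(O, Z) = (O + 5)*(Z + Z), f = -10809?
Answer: 32687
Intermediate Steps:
h(O, Z) = 2*Z*(5 + O) (h(O, Z) = (5 + O)*(2*Z) = 2*Z*(5 + O))
B = 21002 (B = 10193 - 1*(-10809) = 10193 + 10809 = 21002)
Q(H) = -240 + H (Q(H) = H + (2*5*(5 + 1))*(-4) = H + (2*5*6)*(-4) = H + 60*(-4) = H - 240 = -240 + H)
(Q(59) + B) + 11866 = ((-240 + 59) + 21002) + 11866 = (-181 + 21002) + 11866 = 20821 + 11866 = 32687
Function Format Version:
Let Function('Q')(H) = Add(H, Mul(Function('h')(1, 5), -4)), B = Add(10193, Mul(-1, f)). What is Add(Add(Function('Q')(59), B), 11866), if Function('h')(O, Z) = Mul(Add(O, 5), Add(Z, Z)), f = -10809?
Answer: 32687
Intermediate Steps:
Function('h')(O, Z) = Mul(2, Z, Add(5, O)) (Function('h')(O, Z) = Mul(Add(5, O), Mul(2, Z)) = Mul(2, Z, Add(5, O)))
B = 21002 (B = Add(10193, Mul(-1, -10809)) = Add(10193, 10809) = 21002)
Function('Q')(H) = Add(-240, H) (Function('Q')(H) = Add(H, Mul(Mul(2, 5, Add(5, 1)), -4)) = Add(H, Mul(Mul(2, 5, 6), -4)) = Add(H, Mul(60, -4)) = Add(H, -240) = Add(-240, H))
Add(Add(Function('Q')(59), B), 11866) = Add(Add(Add(-240, 59), 21002), 11866) = Add(Add(-181, 21002), 11866) = Add(20821, 11866) = 32687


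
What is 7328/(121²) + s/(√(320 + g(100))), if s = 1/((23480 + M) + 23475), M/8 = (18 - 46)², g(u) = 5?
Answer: 7328/14641 + √13/3459755 ≈ 0.50051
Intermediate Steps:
M = 6272 (M = 8*(18 - 46)² = 8*(-28)² = 8*784 = 6272)
s = 1/53227 (s = 1/((23480 + 6272) + 23475) = 1/(29752 + 23475) = 1/53227 ≈ 1.8787e-5)
7328/(121²) + s/(√(320 + g(100))) = 7328/(121²) + 1/(53227*(√(320 + 5))) = 7328/14641 + 1/(53227*(√325)) = 7328*(1/14641) + 1/(53227*((5*√13))) = 7328/14641 + (√13/65)/53227 = 7328/14641 + √13/3459755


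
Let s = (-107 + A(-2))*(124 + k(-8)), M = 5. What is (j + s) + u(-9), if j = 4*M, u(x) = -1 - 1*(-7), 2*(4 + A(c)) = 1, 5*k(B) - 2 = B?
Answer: -67717/5 ≈ -13543.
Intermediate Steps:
k(B) = ⅖ + B/5
A(c) = -7/2 (A(c) = -4 + (½)*1 = -4 + ½ = -7/2)
u(x) = 6 (u(x) = -1 + 7 = 6)
s = -67847/5 (s = (-107 - 7/2)*(124 + (⅖ + (⅕)*(-8))) = -221*(124 + (⅖ - 8/5))/2 = -221*(124 - 6/5)/2 = -221/2*614/5 = -67847/5 ≈ -13569.)
j = 20 (j = 4*5 = 20)
(j + s) + u(-9) = (20 - 67847/5) + 6 = -67747/5 + 6 = -67717/5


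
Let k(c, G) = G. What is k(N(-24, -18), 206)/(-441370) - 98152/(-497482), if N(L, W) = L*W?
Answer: 10804716737/54893407585 ≈ 0.19683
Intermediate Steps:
k(N(-24, -18), 206)/(-441370) - 98152/(-497482) = 206/(-441370) - 98152/(-497482) = 206*(-1/441370) - 98152*(-1/497482) = -103/220685 + 49076/248741 = 10804716737/54893407585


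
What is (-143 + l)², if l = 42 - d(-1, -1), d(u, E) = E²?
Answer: 10404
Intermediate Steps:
l = 41 (l = 42 - 1*(-1)² = 42 - 1*1 = 42 - 1 = 41)
(-143 + l)² = (-143 + 41)² = (-102)² = 10404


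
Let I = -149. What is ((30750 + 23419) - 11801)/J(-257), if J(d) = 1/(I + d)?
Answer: -17201408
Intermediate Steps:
J(d) = 1/(-149 + d)
((30750 + 23419) - 11801)/J(-257) = ((30750 + 23419) - 11801)/(1/(-149 - 257)) = (54169 - 11801)/(1/(-406)) = 42368/(-1/406) = 42368*(-406) = -17201408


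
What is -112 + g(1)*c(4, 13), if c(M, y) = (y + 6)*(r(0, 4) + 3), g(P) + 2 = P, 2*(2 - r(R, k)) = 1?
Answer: -395/2 ≈ -197.50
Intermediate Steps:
r(R, k) = 3/2 (r(R, k) = 2 - 1/2*1 = 2 - 1/2 = 3/2)
g(P) = -2 + P
c(M, y) = 27 + 9*y/2 (c(M, y) = (y + 6)*(3/2 + 3) = (6 + y)*(9/2) = 27 + 9*y/2)
-112 + g(1)*c(4, 13) = -112 + (-2 + 1)*(27 + (9/2)*13) = -112 - (27 + 117/2) = -112 - 1*171/2 = -112 - 171/2 = -395/2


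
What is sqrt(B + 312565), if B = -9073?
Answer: 2*sqrt(75873) ≈ 550.90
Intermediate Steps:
sqrt(B + 312565) = sqrt(-9073 + 312565) = sqrt(303492) = 2*sqrt(75873)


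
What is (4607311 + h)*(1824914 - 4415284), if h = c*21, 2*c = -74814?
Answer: -9899782812680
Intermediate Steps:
c = -37407 (c = (½)*(-74814) = -37407)
h = -785547 (h = -37407*21 = -785547)
(4607311 + h)*(1824914 - 4415284) = (4607311 - 785547)*(1824914 - 4415284) = 3821764*(-2590370) = -9899782812680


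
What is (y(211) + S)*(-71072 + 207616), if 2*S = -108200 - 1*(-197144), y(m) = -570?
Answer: 5994554688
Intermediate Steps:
S = 44472 (S = (-108200 - 1*(-197144))/2 = (-108200 + 197144)/2 = (1/2)*88944 = 44472)
(y(211) + S)*(-71072 + 207616) = (-570 + 44472)*(-71072 + 207616) = 43902*136544 = 5994554688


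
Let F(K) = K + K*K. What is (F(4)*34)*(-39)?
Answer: -26520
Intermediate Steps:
F(K) = K + K**2
(F(4)*34)*(-39) = ((4*(1 + 4))*34)*(-39) = ((4*5)*34)*(-39) = (20*34)*(-39) = 680*(-39) = -26520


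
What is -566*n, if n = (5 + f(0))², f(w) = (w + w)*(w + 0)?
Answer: -14150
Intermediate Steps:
f(w) = 2*w² (f(w) = (2*w)*w = 2*w²)
n = 25 (n = (5 + 2*0²)² = (5 + 2*0)² = (5 + 0)² = 5² = 25)
-566*n = -566*25 = -14150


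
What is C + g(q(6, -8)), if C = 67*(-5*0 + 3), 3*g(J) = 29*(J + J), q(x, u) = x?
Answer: 317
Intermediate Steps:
g(J) = 58*J/3 (g(J) = (29*(J + J))/3 = (29*(2*J))/3 = (58*J)/3 = 58*J/3)
C = 201 (C = 67*(0 + 3) = 67*3 = 201)
C + g(q(6, -8)) = 201 + (58/3)*6 = 201 + 116 = 317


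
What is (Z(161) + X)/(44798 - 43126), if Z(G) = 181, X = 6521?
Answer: 3351/836 ≈ 4.0084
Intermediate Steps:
(Z(161) + X)/(44798 - 43126) = (181 + 6521)/(44798 - 43126) = 6702/1672 = 6702*(1/1672) = 3351/836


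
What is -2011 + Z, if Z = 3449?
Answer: 1438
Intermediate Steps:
-2011 + Z = -2011 + 3449 = 1438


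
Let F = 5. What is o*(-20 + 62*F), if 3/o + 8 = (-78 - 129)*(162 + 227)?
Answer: -870/80531 ≈ -0.010803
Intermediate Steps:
o = -3/80531 (o = 3/(-8 + (-78 - 129)*(162 + 227)) = 3/(-8 - 207*389) = 3/(-8 - 80523) = 3/(-80531) = 3*(-1/80531) = -3/80531 ≈ -3.7253e-5)
o*(-20 + 62*F) = -3*(-20 + 62*5)/80531 = -3*(-20 + 310)/80531 = -3/80531*290 = -870/80531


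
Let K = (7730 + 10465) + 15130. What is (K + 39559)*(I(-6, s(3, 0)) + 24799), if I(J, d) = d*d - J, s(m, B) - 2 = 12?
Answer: 1822172884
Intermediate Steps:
s(m, B) = 14 (s(m, B) = 2 + 12 = 14)
I(J, d) = d**2 - J
K = 33325 (K = 18195 + 15130 = 33325)
(K + 39559)*(I(-6, s(3, 0)) + 24799) = (33325 + 39559)*((14**2 - 1*(-6)) + 24799) = 72884*((196 + 6) + 24799) = 72884*(202 + 24799) = 72884*25001 = 1822172884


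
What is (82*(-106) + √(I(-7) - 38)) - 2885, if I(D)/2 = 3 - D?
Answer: -11577 + 3*I*√2 ≈ -11577.0 + 4.2426*I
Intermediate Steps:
I(D) = 6 - 2*D (I(D) = 2*(3 - D) = 6 - 2*D)
(82*(-106) + √(I(-7) - 38)) - 2885 = (82*(-106) + √((6 - 2*(-7)) - 38)) - 2885 = (-8692 + √((6 + 14) - 38)) - 2885 = (-8692 + √(20 - 38)) - 2885 = (-8692 + √(-18)) - 2885 = (-8692 + 3*I*√2) - 2885 = -11577 + 3*I*√2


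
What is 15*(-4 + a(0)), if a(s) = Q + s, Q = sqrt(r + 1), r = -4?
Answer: -60 + 15*I*sqrt(3) ≈ -60.0 + 25.981*I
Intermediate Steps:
Q = I*sqrt(3) (Q = sqrt(-4 + 1) = sqrt(-3) = I*sqrt(3) ≈ 1.732*I)
a(s) = s + I*sqrt(3) (a(s) = I*sqrt(3) + s = s + I*sqrt(3))
15*(-4 + a(0)) = 15*(-4 + (0 + I*sqrt(3))) = 15*(-4 + I*sqrt(3)) = -60 + 15*I*sqrt(3)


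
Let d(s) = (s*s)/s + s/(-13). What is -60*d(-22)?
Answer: 15840/13 ≈ 1218.5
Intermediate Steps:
d(s) = 12*s/13 (d(s) = s²/s + s*(-1/13) = s - s/13 = 12*s/13)
-60*d(-22) = -720*(-22)/13 = -60*(-264/13) = 15840/13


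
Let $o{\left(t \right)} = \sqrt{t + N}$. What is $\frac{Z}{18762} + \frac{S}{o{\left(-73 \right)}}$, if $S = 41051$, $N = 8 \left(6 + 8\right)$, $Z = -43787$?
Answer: $- \frac{43787}{18762} + \frac{41051 \sqrt{39}}{39} \approx 6571.1$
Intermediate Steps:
$N = 112$ ($N = 8 \cdot 14 = 112$)
$o{\left(t \right)} = \sqrt{112 + t}$ ($o{\left(t \right)} = \sqrt{t + 112} = \sqrt{112 + t}$)
$\frac{Z}{18762} + \frac{S}{o{\left(-73 \right)}} = - \frac{43787}{18762} + \frac{41051}{\sqrt{112 - 73}} = \left(-43787\right) \frac{1}{18762} + \frac{41051}{\sqrt{39}} = - \frac{43787}{18762} + 41051 \frac{\sqrt{39}}{39} = - \frac{43787}{18762} + \frac{41051 \sqrt{39}}{39}$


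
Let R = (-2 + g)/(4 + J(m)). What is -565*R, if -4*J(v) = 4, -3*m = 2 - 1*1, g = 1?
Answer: 565/3 ≈ 188.33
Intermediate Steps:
m = -⅓ (m = -(2 - 1*1)/3 = -(2 - 1)/3 = -⅓*1 = -⅓ ≈ -0.33333)
J(v) = -1 (J(v) = -¼*4 = -1)
R = -⅓ (R = (-2 + 1)/(4 - 1) = -1/3 = -1*⅓ = -⅓ ≈ -0.33333)
-565*R = -565*(-⅓) = 565/3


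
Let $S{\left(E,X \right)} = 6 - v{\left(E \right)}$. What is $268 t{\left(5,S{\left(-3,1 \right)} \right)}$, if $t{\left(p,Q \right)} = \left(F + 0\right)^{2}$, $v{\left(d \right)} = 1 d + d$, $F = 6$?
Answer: $9648$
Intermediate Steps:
$v{\left(d \right)} = 2 d$ ($v{\left(d \right)} = d + d = 2 d$)
$S{\left(E,X \right)} = 6 - 2 E$
$t{\left(p,Q \right)} = 36$ ($t{\left(p,Q \right)} = \left(6 + 0\right)^{2} = 6^{2} = 36$)
$268 t{\left(5,S{\left(-3,1 \right)} \right)} = 268 \cdot 36 = 9648$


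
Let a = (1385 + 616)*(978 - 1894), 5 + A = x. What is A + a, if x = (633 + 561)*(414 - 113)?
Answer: -1473527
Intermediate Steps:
x = 359394 (x = 1194*301 = 359394)
A = 359389 (A = -5 + 359394 = 359389)
a = -1832916 (a = 2001*(-916) = -1832916)
A + a = 359389 - 1832916 = -1473527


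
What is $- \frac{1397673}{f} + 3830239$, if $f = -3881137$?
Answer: $\frac{14865683699416}{3881137} \approx 3.8302 \cdot 10^{6}$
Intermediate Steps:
$- \frac{1397673}{f} + 3830239 = - \frac{1397673}{-3881137} + 3830239 = \left(-1397673\right) \left(- \frac{1}{3881137}\right) + 3830239 = \frac{1397673}{3881137} + 3830239 = \frac{14865683699416}{3881137}$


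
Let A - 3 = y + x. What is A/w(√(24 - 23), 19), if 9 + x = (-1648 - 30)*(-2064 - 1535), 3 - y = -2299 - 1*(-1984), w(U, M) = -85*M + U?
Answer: -3019717/807 ≈ -3741.9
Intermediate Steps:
w(U, M) = U - 85*M
y = 318 (y = 3 - (-2299 - 1*(-1984)) = 3 - (-2299 + 1984) = 3 - 1*(-315) = 3 + 315 = 318)
x = 6039113 (x = -9 + (-1648 - 30)*(-2064 - 1535) = -9 - 1678*(-3599) = -9 + 6039122 = 6039113)
A = 6039434 (A = 3 + (318 + 6039113) = 3 + 6039431 = 6039434)
A/w(√(24 - 23), 19) = 6039434/(√(24 - 23) - 85*19) = 6039434/(√1 - 1615) = 6039434/(1 - 1615) = 6039434/(-1614) = 6039434*(-1/1614) = -3019717/807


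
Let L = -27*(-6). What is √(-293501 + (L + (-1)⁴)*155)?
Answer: 6*I*√7451 ≈ 517.92*I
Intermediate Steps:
L = 162
√(-293501 + (L + (-1)⁴)*155) = √(-293501 + (162 + (-1)⁴)*155) = √(-293501 + (162 + 1)*155) = √(-293501 + 163*155) = √(-293501 + 25265) = √(-268236) = 6*I*√7451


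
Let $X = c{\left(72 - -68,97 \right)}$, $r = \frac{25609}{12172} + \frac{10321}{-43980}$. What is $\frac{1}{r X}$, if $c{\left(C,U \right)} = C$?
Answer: $\frac{6691557}{1751149064} \approx 0.0038212$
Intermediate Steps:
$r = \frac{62541038}{33457785}$ ($r = 25609 \cdot \frac{1}{12172} + 10321 \left(- \frac{1}{43980}\right) = \frac{25609}{12172} - \frac{10321}{43980} = \frac{62541038}{33457785} \approx 1.8693$)
$X = 140$ ($X = 72 - -68 = 72 + 68 = 140$)
$\frac{1}{r X} = \frac{1}{\frac{62541038}{33457785} \cdot 140} = \frac{33457785}{62541038} \cdot \frac{1}{140} = \frac{6691557}{1751149064}$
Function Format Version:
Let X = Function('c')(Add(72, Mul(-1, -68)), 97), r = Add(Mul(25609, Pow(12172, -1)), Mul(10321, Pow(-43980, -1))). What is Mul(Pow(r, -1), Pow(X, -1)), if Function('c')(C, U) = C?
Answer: Rational(6691557, 1751149064) ≈ 0.0038212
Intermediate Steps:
r = Rational(62541038, 33457785) (r = Add(Mul(25609, Rational(1, 12172)), Mul(10321, Rational(-1, 43980))) = Add(Rational(25609, 12172), Rational(-10321, 43980)) = Rational(62541038, 33457785) ≈ 1.8693)
X = 140 (X = Add(72, Mul(-1, -68)) = Add(72, 68) = 140)
Mul(Pow(r, -1), Pow(X, -1)) = Mul(Pow(Rational(62541038, 33457785), -1), Pow(140, -1)) = Mul(Rational(33457785, 62541038), Rational(1, 140)) = Rational(6691557, 1751149064)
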